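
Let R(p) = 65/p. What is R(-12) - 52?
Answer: -689/12 ≈ -57.417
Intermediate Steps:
R(-12) - 52 = 65/(-12) - 52 = 65*(-1/12) - 52 = -65/12 - 52 = -689/12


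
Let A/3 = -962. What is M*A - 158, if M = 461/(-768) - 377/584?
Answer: 32119093/9344 ≈ 3437.4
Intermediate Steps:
A = -2886 (A = 3*(-962) = -2886)
M = -69845/56064 (M = 461*(-1/768) - 377*1/584 = -461/768 - 377/584 = -69845/56064 ≈ -1.2458)
M*A - 158 = -69845/56064*(-2886) - 158 = 33595445/9344 - 158 = 32119093/9344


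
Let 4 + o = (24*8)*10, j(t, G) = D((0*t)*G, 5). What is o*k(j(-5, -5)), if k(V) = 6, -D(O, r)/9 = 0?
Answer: 11496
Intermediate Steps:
D(O, r) = 0 (D(O, r) = -9*0 = 0)
j(t, G) = 0
o = 1916 (o = -4 + (24*8)*10 = -4 + 192*10 = -4 + 1920 = 1916)
o*k(j(-5, -5)) = 1916*6 = 11496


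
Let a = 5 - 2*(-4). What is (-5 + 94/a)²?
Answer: 841/169 ≈ 4.9763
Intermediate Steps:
a = 13 (a = 5 + 8 = 13)
(-5 + 94/a)² = (-5 + 94/13)² = (29/13)² = 841/169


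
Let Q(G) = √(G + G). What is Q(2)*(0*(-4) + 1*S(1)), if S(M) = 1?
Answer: 2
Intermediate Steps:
Q(G) = √2*√G (Q(G) = √(2*G) = √2*√G)
Q(2)*(0*(-4) + 1*S(1)) = (√2*√2)*(0*(-4) + 1*1) = 2*(0 + 1) = 2*1 = 2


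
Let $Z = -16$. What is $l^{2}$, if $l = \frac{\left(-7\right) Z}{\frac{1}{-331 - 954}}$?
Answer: $20712966400$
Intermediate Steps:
$l = -143920$ ($l = \frac{\left(-7\right) \left(-16\right)}{\frac{1}{-331 - 954}} = \frac{112}{\frac{1}{-1285}} = \frac{112}{- \frac{1}{1285}} = 112 \left(-1285\right) = -143920$)
$l^{2} = \left(-143920\right)^{2} = 20712966400$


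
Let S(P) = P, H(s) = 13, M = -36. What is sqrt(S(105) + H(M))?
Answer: sqrt(118) ≈ 10.863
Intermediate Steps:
sqrt(S(105) + H(M)) = sqrt(105 + 13) = sqrt(118)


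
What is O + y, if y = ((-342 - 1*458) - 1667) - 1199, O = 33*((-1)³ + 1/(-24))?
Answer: -29603/8 ≈ -3700.4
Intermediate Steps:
O = -275/8 (O = 33*(-1 - 1/24) = 33*(-25/24) = -275/8 ≈ -34.375)
y = -3666 (y = ((-342 - 458) - 1667) - 1199 = (-800 - 1667) - 1199 = -2467 - 1199 = -3666)
O + y = -275/8 - 3666 = -29603/8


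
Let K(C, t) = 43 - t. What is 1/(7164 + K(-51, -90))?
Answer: 1/7297 ≈ 0.00013704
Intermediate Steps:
1/(7164 + K(-51, -90)) = 1/(7164 + (43 - 1*(-90))) = 1/(7164 + (43 + 90)) = 1/(7164 + 133) = 1/7297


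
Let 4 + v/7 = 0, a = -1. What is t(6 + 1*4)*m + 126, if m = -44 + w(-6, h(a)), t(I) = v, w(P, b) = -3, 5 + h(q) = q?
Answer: 1442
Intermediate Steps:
h(q) = -5 + q
v = -28 (v = -28 + 7*0 = -28 + 0 = -28)
t(I) = -28
m = -47 (m = -44 - 3 = -47)
t(6 + 1*4)*m + 126 = -28*(-47) + 126 = 1316 + 126 = 1442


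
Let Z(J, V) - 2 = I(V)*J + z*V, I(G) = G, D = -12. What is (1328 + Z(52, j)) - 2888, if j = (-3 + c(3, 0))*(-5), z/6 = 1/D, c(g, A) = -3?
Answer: -13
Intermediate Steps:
z = -½ (z = 6/(-12) = 6*(-1/12) = -½ ≈ -0.50000)
j = 30 (j = (-3 - 3)*(-5) = -6*(-5) = 30)
Z(J, V) = 2 - V/2 + J*V (Z(J, V) = 2 + (V*J - V/2) = 2 + (J*V - V/2) = 2 + (-V/2 + J*V) = 2 - V/2 + J*V)
(1328 + Z(52, j)) - 2888 = (1328 + (2 - ½*30 + 52*30)) - 2888 = (1328 + (2 - 15 + 1560)) - 2888 = (1328 + 1547) - 2888 = 2875 - 2888 = -13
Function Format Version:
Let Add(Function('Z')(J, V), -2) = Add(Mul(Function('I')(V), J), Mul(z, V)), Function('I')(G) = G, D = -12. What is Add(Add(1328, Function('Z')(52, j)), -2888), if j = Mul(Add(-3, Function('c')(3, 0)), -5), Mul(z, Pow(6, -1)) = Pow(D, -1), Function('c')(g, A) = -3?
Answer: -13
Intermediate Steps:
z = Rational(-1, 2) (z = Mul(6, Pow(-12, -1)) = Mul(6, Rational(-1, 12)) = Rational(-1, 2) ≈ -0.50000)
j = 30 (j = Mul(Add(-3, -3), -5) = Mul(-6, -5) = 30)
Function('Z')(J, V) = Add(2, Mul(Rational(-1, 2), V), Mul(J, V)) (Function('Z')(J, V) = Add(2, Add(Mul(V, J), Mul(Rational(-1, 2), V))) = Add(2, Add(Mul(J, V), Mul(Rational(-1, 2), V))) = Add(2, Add(Mul(Rational(-1, 2), V), Mul(J, V))) = Add(2, Mul(Rational(-1, 2), V), Mul(J, V)))
Add(Add(1328, Function('Z')(52, j)), -2888) = Add(Add(1328, Add(2, Mul(Rational(-1, 2), 30), Mul(52, 30))), -2888) = Add(Add(1328, Add(2, -15, 1560)), -2888) = Add(Add(1328, 1547), -2888) = Add(2875, -2888) = -13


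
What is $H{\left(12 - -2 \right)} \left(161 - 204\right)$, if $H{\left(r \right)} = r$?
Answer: $-602$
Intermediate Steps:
$H{\left(12 - -2 \right)} \left(161 - 204\right) = \left(12 - -2\right) \left(161 - 204\right) = \left(12 + 2\right) \left(-43\right) = 14 \left(-43\right) = -602$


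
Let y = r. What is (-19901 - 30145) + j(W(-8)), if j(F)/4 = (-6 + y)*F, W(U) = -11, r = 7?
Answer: -50090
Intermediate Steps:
y = 7
j(F) = 4*F (j(F) = 4*((-6 + 7)*F) = 4*(1*F) = 4*F)
(-19901 - 30145) + j(W(-8)) = (-19901 - 30145) + 4*(-11) = -50046 - 44 = -50090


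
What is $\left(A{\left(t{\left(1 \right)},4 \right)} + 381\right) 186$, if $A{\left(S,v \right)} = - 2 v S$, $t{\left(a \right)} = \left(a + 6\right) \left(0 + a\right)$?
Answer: $60450$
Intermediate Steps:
$t{\left(a \right)} = a \left(6 + a\right)$ ($t{\left(a \right)} = \left(6 + a\right) a = a \left(6 + a\right)$)
$A{\left(S,v \right)} = - 2 S v$
$\left(A{\left(t{\left(1 \right)},4 \right)} + 381\right) 186 = \left(\left(-2\right) 1 \left(6 + 1\right) 4 + 381\right) 186 = \left(\left(-2\right) 1 \cdot 7 \cdot 4 + 381\right) 186 = \left(\left(-2\right) 7 \cdot 4 + 381\right) 186 = \left(-56 + 381\right) 186 = 325 \cdot 186 = 60450$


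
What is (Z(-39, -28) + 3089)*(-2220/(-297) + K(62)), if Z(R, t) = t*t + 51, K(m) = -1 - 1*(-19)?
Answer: 1099592/11 ≈ 99963.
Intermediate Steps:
K(m) = 18 (K(m) = -1 + 19 = 18)
Z(R, t) = 51 + t**2 (Z(R, t) = t**2 + 51 = 51 + t**2)
(Z(-39, -28) + 3089)*(-2220/(-297) + K(62)) = ((51 + (-28)**2) + 3089)*(-2220/(-297) + 18) = ((51 + 784) + 3089)*(-2220*(-1/297) + 18) = (835 + 3089)*(740/99 + 18) = 3924*(2522/99) = 1099592/11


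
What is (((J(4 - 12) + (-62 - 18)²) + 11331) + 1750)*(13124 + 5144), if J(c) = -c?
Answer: 356025052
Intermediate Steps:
(((J(4 - 12) + (-62 - 18)²) + 11331) + 1750)*(13124 + 5144) = (((-(4 - 12) + (-62 - 18)²) + 11331) + 1750)*(13124 + 5144) = (((-1*(-8) + (-80)²) + 11331) + 1750)*18268 = (((8 + 6400) + 11331) + 1750)*18268 = ((6408 + 11331) + 1750)*18268 = (17739 + 1750)*18268 = 19489*18268 = 356025052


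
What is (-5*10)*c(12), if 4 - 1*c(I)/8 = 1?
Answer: -1200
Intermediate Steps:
c(I) = 24 (c(I) = 32 - 8*1 = 32 - 8 = 24)
(-5*10)*c(12) = -5*10*24 = -50*24 = -1200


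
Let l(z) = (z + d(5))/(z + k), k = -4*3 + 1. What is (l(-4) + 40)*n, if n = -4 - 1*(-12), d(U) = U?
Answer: 4792/15 ≈ 319.47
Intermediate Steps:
k = -11 (k = -12 + 1 = -11)
n = 8 (n = -4 + 12 = 8)
l(z) = (5 + z)/(-11 + z) (l(z) = (z + 5)/(z - 11) = (5 + z)/(-11 + z))
(l(-4) + 40)*n = ((5 - 4)/(-11 - 4) + 40)*8 = (1/(-15) + 40)*8 = (-1/15*1 + 40)*8 = (-1/15 + 40)*8 = (599/15)*8 = 4792/15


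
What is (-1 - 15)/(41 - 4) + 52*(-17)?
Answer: -32724/37 ≈ -884.43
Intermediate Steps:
(-1 - 15)/(41 - 4) + 52*(-17) = -16/37 - 884 = -32724/37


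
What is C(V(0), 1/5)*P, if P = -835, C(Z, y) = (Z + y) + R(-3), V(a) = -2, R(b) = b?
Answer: 4008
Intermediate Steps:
C(Z, y) = -3 + Z + y (C(Z, y) = (Z + y) - 3 = -3 + Z + y)
C(V(0), 1/5)*P = (-3 - 2 + 1/5)*(-835) = -24/5*(-835) = 4008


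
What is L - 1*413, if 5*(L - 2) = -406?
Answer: -2461/5 ≈ -492.20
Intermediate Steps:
L = -396/5 (L = 2 + (⅕)*(-406) = 2 - 406/5 = -396/5 ≈ -79.200)
L - 1*413 = -396/5 - 1*413 = -396/5 - 413 = -2461/5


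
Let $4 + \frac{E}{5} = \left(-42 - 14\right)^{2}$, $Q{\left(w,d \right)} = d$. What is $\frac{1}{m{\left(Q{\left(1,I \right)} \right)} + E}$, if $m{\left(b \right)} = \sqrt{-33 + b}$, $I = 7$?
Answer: $\frac{7830}{122617813} - \frac{i \sqrt{26}}{245235626} \approx 6.3857 \cdot 10^{-5} - 2.0792 \cdot 10^{-8} i$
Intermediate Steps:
$E = 15660$ ($E = -20 + 5 \left(-42 - 14\right)^{2} = -20 + 5 \left(-56\right)^{2} = -20 + 5 \cdot 3136 = -20 + 15680 = 15660$)
$\frac{1}{m{\left(Q{\left(1,I \right)} \right)} + E} = \frac{1}{\sqrt{-33 + 7} + 15660} = \frac{1}{\sqrt{-26} + 15660} = \frac{1}{i \sqrt{26} + 15660} = \frac{1}{15660 + i \sqrt{26}}$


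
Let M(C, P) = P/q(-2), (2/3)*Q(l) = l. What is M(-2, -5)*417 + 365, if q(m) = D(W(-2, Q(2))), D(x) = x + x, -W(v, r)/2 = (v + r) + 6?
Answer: 12305/28 ≈ 439.46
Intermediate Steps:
Q(l) = 3*l/2
W(v, r) = -12 - 2*r - 2*v (W(v, r) = -2*((v + r) + 6) = -2*((r + v) + 6) = -2*(6 + r + v) = -12 - 2*r - 2*v)
D(x) = 2*x
q(m) = -28 (q(m) = 2*(-12 - 3*2 - 2*(-2)) = 2*(-12 - 2*3 + 4) = 2*(-12 - 6 + 4) = 2*(-14) = -28)
M(C, P) = -P/28 (M(C, P) = P/(-28) = P*(-1/28) = -P/28)
M(-2, -5)*417 + 365 = -1/28*(-5)*417 + 365 = (5/28)*417 + 365 = 2085/28 + 365 = 12305/28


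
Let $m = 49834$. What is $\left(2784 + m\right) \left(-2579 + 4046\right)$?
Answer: $77190606$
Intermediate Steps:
$\left(2784 + m\right) \left(-2579 + 4046\right) = \left(2784 + 49834\right) \left(-2579 + 4046\right) = 52618 \cdot 1467 = 77190606$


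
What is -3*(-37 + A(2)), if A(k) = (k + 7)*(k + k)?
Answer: 3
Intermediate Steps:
A(k) = 2*k*(7 + k) (A(k) = (7 + k)*(2*k) = 2*k*(7 + k))
-3*(-37 + A(2)) = -3*(-37 + 2*2*(7 + 2)) = -3*(-37 + 2*2*9) = -3*(-37 + 36) = -3*(-1) = 3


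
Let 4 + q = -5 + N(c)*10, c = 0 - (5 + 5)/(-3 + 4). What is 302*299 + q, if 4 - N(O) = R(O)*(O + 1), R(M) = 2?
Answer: 90509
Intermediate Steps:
c = -10 (c = 0 - 10/1 = 0 - 10 = -10)
N(O) = 2 - 2*O (N(O) = 4 - 2*(O + 1) = 4 - 2*(1 + O) = 4 - (2 + 2*O) = 4 + (-2 - 2*O) = 2 - 2*O)
q = 211 (q = -4 + (-5 + (2 - 2*(-10))*10) = -4 + (-5 + (2 + 20)*10) = -4 + (-5 + 22*10) = -4 + (-5 + 220) = -4 + 215 = 211)
302*299 + q = 302*299 + 211 = 90298 + 211 = 90509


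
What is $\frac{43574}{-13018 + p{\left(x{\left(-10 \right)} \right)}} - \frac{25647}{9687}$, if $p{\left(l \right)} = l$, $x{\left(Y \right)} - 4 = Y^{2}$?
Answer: $- \frac{125551116}{20849653} \approx -6.0217$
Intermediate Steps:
$x{\left(Y \right)} = 4 + Y^{2}$
$\frac{43574}{-13018 + p{\left(x{\left(-10 \right)} \right)}} - \frac{25647}{9687} = \frac{43574}{-13018 + \left(4 + \left(-10\right)^{2}\right)} - \frac{25647}{9687} = \frac{43574}{-13018 + \left(4 + 100\right)} - \frac{8549}{3229} = \frac{43574}{-13018 + 104} - \frac{8549}{3229} = \frac{43574}{-12914} - \frac{8549}{3229} = 43574 \left(- \frac{1}{12914}\right) - \frac{8549}{3229} = - \frac{21787}{6457} - \frac{8549}{3229} = - \frac{125551116}{20849653}$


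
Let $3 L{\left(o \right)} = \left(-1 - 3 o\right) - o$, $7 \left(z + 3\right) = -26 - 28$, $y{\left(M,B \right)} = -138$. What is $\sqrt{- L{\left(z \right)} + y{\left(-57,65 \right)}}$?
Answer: $\frac{i \sqrt{67011}}{21} \approx 12.327 i$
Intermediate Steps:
$z = - \frac{75}{7}$ ($z = -3 + \frac{-26 - 28}{7} = -3 + \frac{1}{7} \left(-54\right) = -3 - \frac{54}{7} = - \frac{75}{7} \approx -10.714$)
$L{\left(o \right)} = - \frac{1}{3} - \frac{4 o}{3}$ ($L{\left(o \right)} = \frac{\left(-1 - 3 o\right) - o}{3} = \frac{-1 - 4 o}{3} = - \frac{1}{3} - \frac{4 o}{3}$)
$\sqrt{- L{\left(z \right)} + y{\left(-57,65 \right)}} = \sqrt{- (- \frac{1}{3} - - \frac{100}{7}) - 138} = \sqrt{- (- \frac{1}{3} + \frac{100}{7}) - 138} = \sqrt{\left(-1\right) \frac{293}{21} - 138} = \sqrt{- \frac{293}{21} - 138} = \sqrt{- \frac{3191}{21}} = \frac{i \sqrt{67011}}{21}$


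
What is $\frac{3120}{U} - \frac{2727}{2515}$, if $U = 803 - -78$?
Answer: $\frac{5444313}{2215715} \approx 2.4571$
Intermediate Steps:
$U = 881$ ($U = 803 + 78 = 881$)
$\frac{3120}{U} - \frac{2727}{2515} = \frac{3120}{881} - \frac{2727}{2515} = \frac{5444313}{2215715}$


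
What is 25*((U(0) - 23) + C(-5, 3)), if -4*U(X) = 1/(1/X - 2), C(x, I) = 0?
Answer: -575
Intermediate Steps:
U(X) = -1/(4*(-2 + 1/X)) (U(X) = -1/(4*(1/X - 2)) = -1/(4*(-2 + 1/X)))
25*((U(0) - 23) + C(-5, 3)) = 25*(((¼)*0/(-1 + 2*0) - 23) + 0) = 25*(((¼)*0/(-1 + 0) - 23) + 0) = 25*(((¼)*0/(-1) - 23) + 0) = 25*(((¼)*0*(-1) - 23) + 0) = 25*((0 - 23) + 0) = 25*(-23 + 0) = 25*(-23) = -575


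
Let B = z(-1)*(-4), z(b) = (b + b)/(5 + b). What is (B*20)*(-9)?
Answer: -360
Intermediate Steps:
z(b) = 2*b/(5 + b) (z(b) = (2*b)/(5 + b) = 2*b/(5 + b))
B = 2 (B = (2*(-1)/(5 - 1))*(-4) = (2*(-1)/4)*(-4) = (2*(-1)*(¼))*(-4) = -½*(-4) = 2)
(B*20)*(-9) = (2*20)*(-9) = 40*(-9) = -360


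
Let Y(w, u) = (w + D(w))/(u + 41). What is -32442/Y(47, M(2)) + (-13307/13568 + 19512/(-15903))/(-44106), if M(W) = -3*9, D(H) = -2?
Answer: -53363364260102287/5287130887680 ≈ -10093.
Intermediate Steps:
M(W) = -27
Y(w, u) = (-2 + w)/(41 + u) (Y(w, u) = (w - 2)/(u + 41) = (-2 + w)/(41 + u))
-32442/Y(47, M(2)) + (-13307/13568 + 19512/(-15903))/(-44106) = -32442*(41 - 27)/(-2 + 47) + (-13307/13568 + 19512/(-15903))/(-44106) = -32442/(45/14) + (-13307*1/13568 + 19512*(-1/15903))*(-1/44106) = -32442/((1/14)*45) + (-13307/13568 - 2168/1767)*(-1/44106) = -32442/45/14 - 52928893/23974656*(-1/44106) = -32442*14/45 + 52928893/1057426177536 = -151396/15 + 52928893/1057426177536 = -53363364260102287/5287130887680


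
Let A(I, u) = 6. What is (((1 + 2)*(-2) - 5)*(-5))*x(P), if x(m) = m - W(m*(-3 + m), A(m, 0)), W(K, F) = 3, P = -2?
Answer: -275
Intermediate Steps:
x(m) = -3 + m (x(m) = m - 1*3 = m - 3 = -3 + m)
(((1 + 2)*(-2) - 5)*(-5))*x(P) = (((1 + 2)*(-2) - 5)*(-5))*(-3 - 2) = ((3*(-2) - 5)*(-5))*(-5) = ((-6 - 5)*(-5))*(-5) = -11*(-5)*(-5) = 55*(-5) = -275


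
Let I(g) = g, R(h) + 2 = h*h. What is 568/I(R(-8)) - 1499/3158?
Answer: 850403/97898 ≈ 8.6866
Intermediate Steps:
R(h) = -2 + h² (R(h) = -2 + h*h = -2 + h²)
568/I(R(-8)) - 1499/3158 = 568/(-2 + (-8)²) - 1499/3158 = 568/(-2 + 64) - 1499*1/3158 = 568/62 - 1499/3158 = 568*(1/62) - 1499/3158 = 284/31 - 1499/3158 = 850403/97898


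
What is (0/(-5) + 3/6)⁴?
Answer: 1/16 ≈ 0.062500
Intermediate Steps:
(0/(-5) + 3/6)⁴ = (0*(-⅕) + 3*(⅙))⁴ = (0 + ½)⁴ = (½)⁴ = 1/16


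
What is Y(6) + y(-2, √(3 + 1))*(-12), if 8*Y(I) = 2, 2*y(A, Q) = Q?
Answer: -47/4 ≈ -11.750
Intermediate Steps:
y(A, Q) = Q/2
Y(I) = ¼ (Y(I) = (⅛)*2 = ¼)
Y(6) + y(-2, √(3 + 1))*(-12) = ¼ + (√(3 + 1)/2)*(-12) = ¼ + (√4/2)*(-12) = ¼ + ((½)*2)*(-12) = ¼ + 1*(-12) = ¼ - 12 = -47/4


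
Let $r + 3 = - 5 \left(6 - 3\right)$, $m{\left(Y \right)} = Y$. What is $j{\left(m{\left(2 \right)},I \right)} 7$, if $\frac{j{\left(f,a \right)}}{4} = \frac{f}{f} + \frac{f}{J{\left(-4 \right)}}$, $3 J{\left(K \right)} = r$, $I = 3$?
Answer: $\frac{56}{3} \approx 18.667$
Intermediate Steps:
$r = -18$ ($r = -3 - 5 \left(6 - 3\right) = -3 - 15 = -18$)
$J{\left(K \right)} = -6$ ($J{\left(K \right)} = \frac{1}{3} \left(-18\right) = -6$)
$j{\left(f,a \right)} = 4 - \frac{2 f}{3}$ ($j{\left(f,a \right)} = 4 \left(\frac{f}{f} + \frac{f}{-6}\right) = 4 \left(1 + f \left(- \frac{1}{6}\right)\right) = 4 \left(1 - \frac{f}{6}\right) = 4 - \frac{2 f}{3}$)
$j{\left(m{\left(2 \right)},I \right)} 7 = \left(4 - \frac{4}{3}\right) 7 = \frac{8}{3} \cdot 7 = \frac{56}{3}$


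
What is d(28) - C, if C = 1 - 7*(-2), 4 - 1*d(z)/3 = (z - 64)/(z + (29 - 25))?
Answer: 3/8 ≈ 0.37500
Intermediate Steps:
d(z) = 12 - 3*(-64 + z)/(4 + z) (d(z) = 12 - 3*(z - 64)/(z + (29 - 25)) = 12 - 3*(-64 + z)/(z + 4) = 12 - 3*(-64 + z)/(4 + z))
C = 15 (C = 1 + 14 = 15)
d(28) - C = 3*(80 + 3*28)/(4 + 28) - 1*15 = 3*(80 + 84)/32 - 15 = 3*(1/32)*164 - 15 = 123/8 - 15 = 3/8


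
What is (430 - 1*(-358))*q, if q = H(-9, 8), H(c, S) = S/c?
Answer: -6304/9 ≈ -700.44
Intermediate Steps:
q = -8/9 (q = 8/(-9) = 8*(-1/9) = -8/9 ≈ -0.88889)
(430 - 1*(-358))*q = (430 - 1*(-358))*(-8/9) = (430 + 358)*(-8/9) = 788*(-8/9) = -6304/9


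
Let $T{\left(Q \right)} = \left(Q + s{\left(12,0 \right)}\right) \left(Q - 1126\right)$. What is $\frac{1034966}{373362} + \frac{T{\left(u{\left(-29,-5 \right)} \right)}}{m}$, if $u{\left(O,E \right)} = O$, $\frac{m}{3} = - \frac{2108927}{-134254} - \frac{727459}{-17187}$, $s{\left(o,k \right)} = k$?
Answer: $\frac{975728769454680275}{4999705810078947} \approx 195.16$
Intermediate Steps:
$m = \frac{133910408935}{769141166}$ ($m = 3 \left(- \frac{2108927}{-134254} - \frac{727459}{-17187}\right) = 3 \left(\left(-2108927\right) \left(- \frac{1}{134254}\right) - - \frac{727459}{17187}\right) = 3 \left(\frac{2108927}{134254} + \frac{727459}{17187}\right) = 3 \cdot \frac{133910408935}{2307423498} = \frac{133910408935}{769141166} \approx 174.1$)
$T{\left(Q \right)} = Q \left(-1126 + Q\right)$ ($T{\left(Q \right)} = \left(Q + 0\right) \left(Q - 1126\right) = Q \left(-1126 + Q\right)$)
$\frac{1034966}{373362} + \frac{T{\left(u{\left(-29,-5 \right)} \right)}}{m} = \frac{1034966}{373362} + \frac{\left(-29\right) \left(-1126 - 29\right)}{\frac{133910408935}{769141166}} = 1034966 \cdot \frac{1}{373362} + \left(-29\right) \left(-1155\right) \frac{769141166}{133910408935} = \frac{517483}{186681} + 33495 \cdot \frac{769141166}{133910408935} = \frac{517483}{186681} + \frac{5152476671034}{26782081787} = \frac{975728769454680275}{4999705810078947}$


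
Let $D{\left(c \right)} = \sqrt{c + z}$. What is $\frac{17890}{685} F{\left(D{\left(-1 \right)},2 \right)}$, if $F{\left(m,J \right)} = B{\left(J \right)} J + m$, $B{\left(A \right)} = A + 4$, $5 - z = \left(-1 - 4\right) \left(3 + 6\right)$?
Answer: $\frac{67982}{137} \approx 496.22$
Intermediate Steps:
$z = 50$ ($z = 5 - \left(-1 - 4\right) \left(3 + 6\right) = 5 - \left(-5\right) 9 = 5 - -45 = 5 + 45 = 50$)
$D{\left(c \right)} = \sqrt{50 + c}$ ($D{\left(c \right)} = \sqrt{c + 50} = \sqrt{50 + c}$)
$B{\left(A \right)} = 4 + A$
$F{\left(m,J \right)} = m + J \left(4 + J\right)$ ($F{\left(m,J \right)} = \left(4 + J\right) J + m = J \left(4 + J\right) + m = m + J \left(4 + J\right)$)
$\frac{17890}{685} F{\left(D{\left(-1 \right)},2 \right)} = \frac{17890}{685} \left(\sqrt{50 - 1} + 2 \left(4 + 2\right)\right) = 17890 \cdot \frac{1}{685} \left(\sqrt{49} + 2 \cdot 6\right) = \frac{3578 \left(7 + 12\right)}{137} = \frac{3578}{137} \cdot 19 = \frac{67982}{137}$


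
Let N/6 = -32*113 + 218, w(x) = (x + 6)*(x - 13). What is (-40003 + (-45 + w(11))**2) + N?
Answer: -54150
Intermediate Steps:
w(x) = (-13 + x)*(6 + x) (w(x) = (6 + x)*(-13 + x) = (-13 + x)*(6 + x))
N = -20388 (N = 6*(-32*113 + 218) = 6*(-3616 + 218) = 6*(-3398) = -20388)
(-40003 + (-45 + w(11))**2) + N = (-40003 + (-45 + (-78 + 11**2 - 7*11))**2) - 20388 = (-40003 + (-45 + (-78 + 121 - 77))**2) - 20388 = (-40003 + (-45 - 34)**2) - 20388 = (-40003 + (-79)**2) - 20388 = (-40003 + 6241) - 20388 = -33762 - 20388 = -54150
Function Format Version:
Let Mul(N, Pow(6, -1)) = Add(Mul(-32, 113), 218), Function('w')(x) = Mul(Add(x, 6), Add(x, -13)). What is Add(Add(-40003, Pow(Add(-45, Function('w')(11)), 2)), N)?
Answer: -54150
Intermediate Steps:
Function('w')(x) = Mul(Add(-13, x), Add(6, x)) (Function('w')(x) = Mul(Add(6, x), Add(-13, x)) = Mul(Add(-13, x), Add(6, x)))
N = -20388 (N = Mul(6, Add(Mul(-32, 113), 218)) = Mul(6, Add(-3616, 218)) = Mul(6, -3398) = -20388)
Add(Add(-40003, Pow(Add(-45, Function('w')(11)), 2)), N) = Add(Add(-40003, Pow(Add(-45, Add(-78, Pow(11, 2), Mul(-7, 11))), 2)), -20388) = Add(Add(-40003, Pow(Add(-45, Add(-78, 121, -77)), 2)), -20388) = Add(Add(-40003, Pow(Add(-45, -34), 2)), -20388) = Add(Add(-40003, Pow(-79, 2)), -20388) = Add(Add(-40003, 6241), -20388) = Add(-33762, -20388) = -54150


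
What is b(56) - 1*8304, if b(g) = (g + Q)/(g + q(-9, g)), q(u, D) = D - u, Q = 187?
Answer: -1004541/121 ≈ -8302.0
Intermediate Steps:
b(g) = (187 + g)/(9 + 2*g) (b(g) = (g + 187)/(g + (g - 1*(-9))) = (187 + g)/(g + (g + 9)) = (187 + g)/(g + (9 + g)) = (187 + g)/(9 + 2*g))
b(56) - 1*8304 = (187 + 56)/(9 + 2*56) - 1*8304 = 243/(9 + 112) - 8304 = 243/121 - 8304 = -1004541/121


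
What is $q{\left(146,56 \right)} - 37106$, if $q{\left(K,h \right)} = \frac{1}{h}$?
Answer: $- \frac{2077935}{56} \approx -37106.0$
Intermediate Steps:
$q{\left(146,56 \right)} - 37106 = \frac{1}{56} - 37106 = - \frac{2077935}{56}$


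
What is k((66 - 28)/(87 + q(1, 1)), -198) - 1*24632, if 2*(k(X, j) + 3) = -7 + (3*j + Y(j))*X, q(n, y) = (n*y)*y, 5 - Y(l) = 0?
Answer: -2179379/88 ≈ -24766.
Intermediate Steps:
Y(l) = 5 (Y(l) = 5 - 1*0 = 5 + 0 = 5)
q(n, y) = n*y²
k(X, j) = -13/2 + X*(5 + 3*j)/2 (k(X, j) = -3 + (-7 + (3*j + 5)*X)/2 = -3 + (-7 + (5 + 3*j)*X)/2 = -3 + (-7 + X*(5 + 3*j))/2 = -3 + (-7/2 + X*(5 + 3*j)/2) = -13/2 + X*(5 + 3*j)/2)
k((66 - 28)/(87 + q(1, 1)), -198) - 1*24632 = (-13/2 + 5*((66 - 28)/(87 + 1*1²))/2 + (3/2)*((66 - 28)/(87 + 1*1²))*(-198)) - 1*24632 = (-13/2 + 5*(38/(87 + 1*1))/2 + (3/2)*(38/(87 + 1*1))*(-198)) - 24632 = (-13/2 + 5*(38/(87 + 1))/2 + (3/2)*(38/(87 + 1))*(-198)) - 24632 = (-13/2 + 5*(38/88)/2 + (3/2)*(38/88)*(-198)) - 24632 = (-13/2 + 5*(38*(1/88))/2 + (3/2)*(38*(1/88))*(-198)) - 24632 = (-13/2 + (5/2)*(19/44) + (3/2)*(19/44)*(-198)) - 24632 = (-13/2 + 95/88 - 513/4) - 24632 = -11763/88 - 24632 = -2179379/88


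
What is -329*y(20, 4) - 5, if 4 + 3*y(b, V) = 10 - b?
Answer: 4591/3 ≈ 1530.3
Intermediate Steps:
y(b, V) = 2 - b/3 (y(b, V) = -4/3 + (10 - b)/3 = -4/3 + (10/3 - b/3) = 2 - b/3)
-329*y(20, 4) - 5 = -329*(2 - ⅓*20) - 5 = -329*(2 - 20/3) - 5 = -329*(-14/3) - 5 = 4606/3 - 5 = 4591/3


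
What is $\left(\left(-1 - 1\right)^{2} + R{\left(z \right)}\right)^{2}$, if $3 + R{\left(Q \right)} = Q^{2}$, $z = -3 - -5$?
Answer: $25$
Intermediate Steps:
$z = 2$ ($z = -3 + 5 = 2$)
$R{\left(Q \right)} = -3 + Q^{2}$
$\left(\left(-1 - 1\right)^{2} + R{\left(z \right)}\right)^{2} = \left(\left(-1 - 1\right)^{2} - \left(3 - 2^{2}\right)\right)^{2} = \left(\left(-2\right)^{2} + \left(-3 + 4\right)\right)^{2} = \left(4 + 1\right)^{2} = 5^{2} = 25$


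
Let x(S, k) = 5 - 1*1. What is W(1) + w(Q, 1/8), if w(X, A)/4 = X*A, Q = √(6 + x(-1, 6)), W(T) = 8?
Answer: 8 + √10/2 ≈ 9.5811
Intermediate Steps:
x(S, k) = 4 (x(S, k) = 5 - 1 = 4)
Q = √10 (Q = √(6 + 4) = √10 ≈ 3.1623)
w(X, A) = 4*A*X (w(X, A) = 4*(X*A) = 4*(A*X) = 4*A*X)
W(1) + w(Q, 1/8) = 8 + 4*√10/8 = 8 + 4*(⅛)*√10 = 8 + √10/2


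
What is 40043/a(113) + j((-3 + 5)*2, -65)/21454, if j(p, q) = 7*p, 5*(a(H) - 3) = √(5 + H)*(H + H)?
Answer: -32131220173/64648872161 + 45248590*√118/6026743 ≈ 81.060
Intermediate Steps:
a(H) = 3 + 2*H*√(5 + H)/5 (a(H) = 3 + (√(5 + H)*(H + H))/5 = 3 + (√(5 + H)*(2*H))/5 = 3 + (2*H*√(5 + H))/5 = 3 + 2*H*√(5 + H)/5)
40043/a(113) + j((-3 + 5)*2, -65)/21454 = 40043/(3 + (⅖)*113*√(5 + 113)) + (7*((-3 + 5)*2))/21454 = 40043/(3 + (⅖)*113*√118) + (7*(2*2))*(1/21454) = 40043/(3 + 226*√118/5) + (7*4)*(1/21454) = 40043/(3 + 226*√118/5) + 28*(1/21454) = 40043/(3 + 226*√118/5) + 14/10727 = 14/10727 + 40043/(3 + 226*√118/5)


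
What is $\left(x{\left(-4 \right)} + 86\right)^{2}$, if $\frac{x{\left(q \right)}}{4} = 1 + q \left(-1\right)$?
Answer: $11236$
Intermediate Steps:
$x{\left(q \right)} = 4 - 4 q$ ($x{\left(q \right)} = 4 \left(1 + q \left(-1\right)\right) = 4 \left(1 - q\right) = 4 - 4 q$)
$\left(x{\left(-4 \right)} + 86\right)^{2} = \left(\left(4 - -16\right) + 86\right)^{2} = \left(\left(4 + 16\right) + 86\right)^{2} = \left(20 + 86\right)^{2} = 106^{2} = 11236$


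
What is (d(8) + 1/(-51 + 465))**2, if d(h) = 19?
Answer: 61889689/171396 ≈ 361.09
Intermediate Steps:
(d(8) + 1/(-51 + 465))**2 = (19 + 1/(-51 + 465))**2 = (19 + 1/414)**2 = (7867/414)**2 = 61889689/171396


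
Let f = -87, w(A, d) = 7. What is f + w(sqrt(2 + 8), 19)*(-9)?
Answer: -150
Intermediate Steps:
f + w(sqrt(2 + 8), 19)*(-9) = -87 + 7*(-9) = -87 - 63 = -150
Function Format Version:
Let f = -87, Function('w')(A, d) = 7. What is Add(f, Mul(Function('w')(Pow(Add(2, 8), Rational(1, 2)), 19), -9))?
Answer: -150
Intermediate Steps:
Add(f, Mul(Function('w')(Pow(Add(2, 8), Rational(1, 2)), 19), -9)) = Add(-87, Mul(7, -9)) = Add(-87, -63) = -150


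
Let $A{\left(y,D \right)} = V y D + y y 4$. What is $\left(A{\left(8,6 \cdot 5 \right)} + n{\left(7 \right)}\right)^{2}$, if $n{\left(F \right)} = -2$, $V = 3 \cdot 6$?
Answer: $20921476$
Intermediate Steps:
$V = 18$
$A{\left(y,D \right)} = 4 y^{2} + 18 D y$ ($A{\left(y,D \right)} = 18 y D + y y 4 = 18 D y + y^{2} \cdot 4 = 18 D y + 4 y^{2} = 4 y^{2} + 18 D y$)
$\left(A{\left(8,6 \cdot 5 \right)} + n{\left(7 \right)}\right)^{2} = \left(2 \cdot 8 \left(2 \cdot 8 + 9 \cdot 6 \cdot 5\right) - 2\right)^{2} = \left(2 \cdot 8 \left(16 + 9 \cdot 30\right) - 2\right)^{2} = \left(2 \cdot 8 \left(16 + 270\right) - 2\right)^{2} = \left(2 \cdot 8 \cdot 286 - 2\right)^{2} = \left(4576 - 2\right)^{2} = 4574^{2} = 20921476$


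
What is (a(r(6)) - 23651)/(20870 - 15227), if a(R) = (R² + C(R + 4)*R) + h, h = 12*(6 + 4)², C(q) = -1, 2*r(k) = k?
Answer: -22445/5643 ≈ -3.9775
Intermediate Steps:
r(k) = k/2
h = 1200 (h = 12*10² = 12*100 = 1200)
a(R) = 1200 + R² - R (a(R) = (R² - R) + 1200 = 1200 + R² - R)
(a(r(6)) - 23651)/(20870 - 15227) = ((1200 + ((½)*6)² - 6/2) - 23651)/(20870 - 15227) = ((1200 + 3² - 1*3) - 23651)/5643 = ((1200 + 9 - 3) - 23651)*(1/5643) = (1206 - 23651)*(1/5643) = -22445*1/5643 = -22445/5643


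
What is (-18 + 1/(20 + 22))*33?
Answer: -8305/14 ≈ -593.21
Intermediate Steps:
(-18 + 1/(20 + 22))*33 = (-18 + 1/42)*33 = -755/42*33 = -8305/14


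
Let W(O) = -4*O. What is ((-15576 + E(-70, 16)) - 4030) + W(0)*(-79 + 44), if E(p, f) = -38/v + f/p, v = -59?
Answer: -40485532/2065 ≈ -19606.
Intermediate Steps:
E(p, f) = 38/59 + f/p (E(p, f) = -38/(-59) + f/p = -38*(-1/59) + f/p = 38/59 + f/p)
((-15576 + E(-70, 16)) - 4030) + W(0)*(-79 + 44) = ((-15576 + (38/59 + 16/(-70))) - 4030) + (-4*0)*(-79 + 44) = ((-15576 + (38/59 + 16*(-1/70))) - 4030) + 0*(-35) = ((-15576 + (38/59 - 8/35)) - 4030) + 0 = ((-15576 + 858/2065) - 4030) + 0 = (-32163582/2065 - 4030) + 0 = -40485532/2065 + 0 = -40485532/2065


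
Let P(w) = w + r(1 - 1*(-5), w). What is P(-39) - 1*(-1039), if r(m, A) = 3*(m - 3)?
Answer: 1009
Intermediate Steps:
r(m, A) = -9 + 3*m (r(m, A) = 3*(-3 + m) = -9 + 3*m)
P(w) = 9 + w (P(w) = w + (-9 + 3*(1 - 1*(-5))) = w + (-9 + 3*(1 + 5)) = w + (-9 + 3*6) = w + (-9 + 18) = w + 9 = 9 + w)
P(-39) - 1*(-1039) = (9 - 39) - 1*(-1039) = -30 + 1039 = 1009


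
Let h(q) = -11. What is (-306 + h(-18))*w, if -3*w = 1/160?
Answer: 317/480 ≈ 0.66042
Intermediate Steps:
w = -1/480 (w = -⅓/160 = -⅓*1/160 = -1/480 ≈ -0.0020833)
(-306 + h(-18))*w = (-306 - 11)*(-1/480) = -317*(-1/480) = 317/480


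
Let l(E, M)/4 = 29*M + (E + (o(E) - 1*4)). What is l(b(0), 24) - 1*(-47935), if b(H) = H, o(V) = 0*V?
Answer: 50703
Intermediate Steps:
o(V) = 0
l(E, M) = -16 + 4*E + 116*M (l(E, M) = 4*(29*M + (E + (0 - 1*4))) = 4*(29*M + (E + (0 - 4))) = 4*(29*M + (E - 4)) = 4*(29*M + (-4 + E)) = 4*(-4 + E + 29*M) = -16 + 4*E + 116*M)
l(b(0), 24) - 1*(-47935) = (-16 + 4*0 + 116*24) - 1*(-47935) = (-16 + 0 + 2784) + 47935 = 2768 + 47935 = 50703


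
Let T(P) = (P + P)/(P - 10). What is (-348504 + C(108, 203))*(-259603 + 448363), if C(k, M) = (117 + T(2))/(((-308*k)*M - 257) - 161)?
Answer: -367138355556414/5581 ≈ -6.5784e+10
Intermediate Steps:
T(P) = 2*P/(-10 + P) (T(P) = (2*P)/(-10 + P) = 2*P/(-10 + P))
C(k, M) = 233/(2*(-418 - 308*M*k)) (C(k, M) = (117 + 2*2/(-10 + 2))/(((-308*k)*M - 257) - 161) = (117 + 2*2/(-8))/((-308*M*k - 257) - 161) = (117 + 2*2*(-⅛))/((-257 - 308*M*k) - 161) = (117 - ½)/(-418 - 308*M*k) = 233/(2*(-418 - 308*M*k)))
(-348504 + C(108, 203))*(-259603 + 448363) = (-348504 - 233/(836 + 616*203*108))*(-259603 + 448363) = (-348504 - 233/(836 + 13505184))*188760 = (-348504 - 233/13506020)*188760 = -4706901994313/13506020*188760 = -367138355556414/5581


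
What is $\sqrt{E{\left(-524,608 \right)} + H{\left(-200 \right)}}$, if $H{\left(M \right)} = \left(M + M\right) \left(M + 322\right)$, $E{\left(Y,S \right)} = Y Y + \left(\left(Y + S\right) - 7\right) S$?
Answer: $12 \sqrt{1893} \approx 522.1$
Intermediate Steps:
$E{\left(Y,S \right)} = Y^{2} + S \left(-7 + S + Y\right)$ ($E{\left(Y,S \right)} = Y^{2} + \left(\left(S + Y\right) - 7\right) S = Y^{2} + \left(-7 + S + Y\right) S = Y^{2} + S \left(-7 + S + Y\right)$)
$H{\left(M \right)} = 2 M \left(322 + M\right)$
$\sqrt{E{\left(-524,608 \right)} + H{\left(-200 \right)}} = \sqrt{\left(608^{2} + \left(-524\right)^{2} - 4256 + 608 \left(-524\right)\right) + 2 \left(-200\right) \left(322 - 200\right)} = \sqrt{\left(369664 + 274576 - 4256 - 318592\right) + 2 \left(-200\right) 122} = \sqrt{321392 - 48800} = \sqrt{272592} = 12 \sqrt{1893}$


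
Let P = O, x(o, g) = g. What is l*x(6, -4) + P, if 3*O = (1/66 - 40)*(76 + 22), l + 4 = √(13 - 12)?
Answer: -128123/99 ≈ -1294.2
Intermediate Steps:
l = -3 (l = -4 + √(13 - 12) = -4 + √1 = -4 + 1 = -3)
O = -129311/99 (O = ((1/66 - 40)*(76 + 22))/3 = ((1/66 - 40)*98)/3 = (-2639/66*98)/3 = (⅓)*(-129311/33) = -129311/99 ≈ -1306.2)
P = -129311/99 ≈ -1306.2
l*x(6, -4) + P = -3*(-4) - 129311/99 = 12 - 129311/99 = -128123/99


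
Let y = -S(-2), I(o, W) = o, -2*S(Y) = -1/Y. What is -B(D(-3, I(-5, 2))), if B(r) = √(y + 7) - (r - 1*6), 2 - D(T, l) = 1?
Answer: -5 - √29/2 ≈ -7.6926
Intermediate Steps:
S(Y) = 1/(2*Y) (S(Y) = -(-1)/(2*Y) = 1/(2*Y))
y = ¼ (y = -1/(2*(-2)) = -(-1)/(2*2) = -1*(-¼) = ¼ ≈ 0.25000)
D(T, l) = 1 (D(T, l) = 2 - 1*1 = 2 - 1 = 1)
B(r) = 6 + √29/2 - r (B(r) = √(¼ + 7) - (r - 1*6) = √(29/4) - (r - 6) = √29/2 - (-6 + r) = √29/2 + (6 - r) = 6 + √29/2 - r)
-B(D(-3, I(-5, 2))) = -(6 + √29/2 - 1*1) = -(6 + √29/2 - 1) = -(5 + √29/2) = -5 - √29/2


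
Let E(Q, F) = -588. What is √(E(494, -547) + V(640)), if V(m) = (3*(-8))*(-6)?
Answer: 2*I*√111 ≈ 21.071*I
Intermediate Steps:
V(m) = 144 (V(m) = -24*(-6) = 144)
√(E(494, -547) + V(640)) = √(-588 + 144) = √(-444) = 2*I*√111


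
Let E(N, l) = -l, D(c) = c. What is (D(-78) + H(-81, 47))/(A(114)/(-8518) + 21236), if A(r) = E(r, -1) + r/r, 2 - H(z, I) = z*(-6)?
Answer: -2393558/90444123 ≈ -0.026464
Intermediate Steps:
H(z, I) = 2 + 6*z (H(z, I) = 2 - z*(-6) = 2 - (-6)*z = 2 + 6*z)
A(r) = 2 (A(r) = -1*(-1) + r/r = 1 + 1 = 2)
(D(-78) + H(-81, 47))/(A(114)/(-8518) + 21236) = (-78 + (2 + 6*(-81)))/(2/(-8518) + 21236) = (-78 + (2 - 486))/(2*(-1/8518) + 21236) = (-78 - 484)/(-1/4259 + 21236) = -562/90444123/4259 = -562*4259/90444123 = -2393558/90444123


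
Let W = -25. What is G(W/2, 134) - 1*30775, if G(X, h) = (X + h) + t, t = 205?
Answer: -60897/2 ≈ -30449.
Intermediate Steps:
G(X, h) = 205 + X + h (G(X, h) = (X + h) + 205 = 205 + X + h)
G(W/2, 134) - 1*30775 = (205 - 25/2 + 134) - 1*30775 = (205 - 25*½ + 134) - 30775 = (205 - 25/2 + 134) - 30775 = 653/2 - 30775 = -60897/2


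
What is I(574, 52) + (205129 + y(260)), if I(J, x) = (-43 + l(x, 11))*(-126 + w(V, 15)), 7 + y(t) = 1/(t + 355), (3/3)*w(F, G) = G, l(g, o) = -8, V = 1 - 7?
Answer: 129631546/615 ≈ 2.1078e+5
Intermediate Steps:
V = -6
w(F, G) = G
y(t) = -7 + 1/(355 + t) (y(t) = -7 + 1/(t + 355) = -7 + 1/(355 + t))
I(J, x) = 5661 (I(J, x) = (-43 - 8)*(-126 + 15) = -51*(-111) = 5661)
I(574, 52) + (205129 + y(260)) = 5661 + (205129 + (-2484 - 7*260)/(355 + 260)) = 5661 + (205129 + (-2484 - 1820)/615) = 5661 + (205129 + (1/615)*(-4304)) = 5661 + (205129 - 4304/615) = 5661 + 126150031/615 = 129631546/615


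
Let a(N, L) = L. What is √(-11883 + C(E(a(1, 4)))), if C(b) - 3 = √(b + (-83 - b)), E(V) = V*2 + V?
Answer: √(-11880 + I*√83) ≈ 0.0418 + 109.0*I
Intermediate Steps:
E(V) = 3*V (E(V) = 2*V + V = 3*V)
C(b) = 3 + I*√83 (C(b) = 3 + √(b + (-83 - b)) = 3 + √(-83) = 3 + I*√83)
√(-11883 + C(E(a(1, 4)))) = √(-11883 + (3 + I*√83)) = √(-11880 + I*√83)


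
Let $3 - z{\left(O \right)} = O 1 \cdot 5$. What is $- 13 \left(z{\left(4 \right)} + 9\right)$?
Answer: $104$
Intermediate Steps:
$z{\left(O \right)} = 3 - 5 O$ ($z{\left(O \right)} = 3 - O 1 \cdot 5 = 3 - O 5 = 3 - 5 O$)
$- 13 \left(z{\left(4 \right)} + 9\right) = - 13 \left(\left(3 - 20\right) + 9\right) = - 13 \left(-17 + 9\right) = \left(-13\right) \left(-8\right) = 104$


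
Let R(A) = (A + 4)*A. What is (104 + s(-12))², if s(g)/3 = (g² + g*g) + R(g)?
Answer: 1577536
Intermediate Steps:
R(A) = A*(4 + A) (R(A) = (4 + A)*A = A*(4 + A))
s(g) = 6*g² + 3*g*(4 + g) (s(g) = 3*((g² + g*g) + g*(4 + g)) = 3*((g² + g²) + g*(4 + g)) = 3*(2*g² + g*(4 + g)) = 6*g² + 3*g*(4 + g))
(104 + s(-12))² = (104 + 3*(-12)*(4 + 3*(-12)))² = (104 + 3*(-12)*(4 - 36))² = (104 + 3*(-12)*(-32))² = (104 + 1152)² = 1256² = 1577536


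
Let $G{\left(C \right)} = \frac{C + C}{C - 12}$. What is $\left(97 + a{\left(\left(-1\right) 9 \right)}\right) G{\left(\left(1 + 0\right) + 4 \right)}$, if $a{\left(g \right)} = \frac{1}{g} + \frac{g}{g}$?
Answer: $- \frac{8810}{63} \approx -139.84$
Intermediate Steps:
$G{\left(C \right)} = \frac{2 C}{-12 + C}$
$a{\left(g \right)} = 1 + \frac{1}{g}$ ($a{\left(g \right)} = \frac{1}{g} + 1 = 1 + \frac{1}{g}$)
$\left(97 + a{\left(\left(-1\right) 9 \right)}\right) G{\left(\left(1 + 0\right) + 4 \right)} = \left(97 + \frac{1 - 9}{\left(-1\right) 9}\right) \frac{2 \left(\left(1 + 0\right) + 4\right)}{-12 + \left(\left(1 + 0\right) + 4\right)} = \left(97 + \frac{1 - 9}{-9}\right) \frac{2 \left(1 + 4\right)}{-12 + \left(1 + 4\right)} = \left(97 - - \frac{8}{9}\right) 2 \cdot 5 \frac{1}{-12 + 5} = \left(97 + \frac{8}{9}\right) 2 \cdot 5 \frac{1}{-7} = \frac{881 \cdot 2 \cdot 5 \left(- \frac{1}{7}\right)}{9} = \frac{881}{9} \left(- \frac{10}{7}\right) = - \frac{8810}{63}$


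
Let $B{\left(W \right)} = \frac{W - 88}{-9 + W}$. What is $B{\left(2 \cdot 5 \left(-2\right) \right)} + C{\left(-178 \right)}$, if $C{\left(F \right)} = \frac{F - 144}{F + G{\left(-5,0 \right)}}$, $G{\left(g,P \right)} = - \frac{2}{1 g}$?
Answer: $\frac{71297}{12876} \approx 5.5372$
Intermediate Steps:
$B{\left(W \right)} = \frac{-88 + W}{-9 + W}$
$G{\left(g,P \right)} = - \frac{2}{g}$
$C{\left(F \right)} = \frac{-144 + F}{\frac{2}{5} + F}$ ($C{\left(F \right)} = \frac{F - 144}{F - \frac{2}{-5}} = \frac{-144 + F}{F - - \frac{2}{5}} = \frac{-144 + F}{F + \frac{2}{5}} = \frac{-144 + F}{\frac{2}{5} + F}$)
$B{\left(2 \cdot 5 \left(-2\right) \right)} + C{\left(-178 \right)} = \frac{-88 + 2 \cdot 5 \left(-2\right)}{-9 + 2 \cdot 5 \left(-2\right)} + \frac{5 \left(-144 - 178\right)}{2 + 5 \left(-178\right)} = \frac{-88 + 10 \left(-2\right)}{-9 + 10 \left(-2\right)} + 5 \frac{1}{2 - 890} \left(-322\right) = \frac{-88 - 20}{-9 - 20} + 5 \frac{1}{-888} \left(-322\right) = \frac{1}{-29} \left(-108\right) + 5 \left(- \frac{1}{888}\right) \left(-322\right) = \left(- \frac{1}{29}\right) \left(-108\right) + \frac{805}{444} = \frac{108}{29} + \frac{805}{444} = \frac{71297}{12876}$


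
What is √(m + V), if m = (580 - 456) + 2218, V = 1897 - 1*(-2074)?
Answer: √6313 ≈ 79.454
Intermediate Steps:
V = 3971 (V = 1897 + 2074 = 3971)
m = 2342 (m = 124 + 2218 = 2342)
√(m + V) = √(2342 + 3971) = √6313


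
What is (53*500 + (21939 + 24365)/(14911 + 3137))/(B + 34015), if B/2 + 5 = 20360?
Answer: 14947447/42144900 ≈ 0.35467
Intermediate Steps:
B = 40710 (B = -10 + 2*20360 = -10 + 40720 = 40710)
(53*500 + (21939 + 24365)/(14911 + 3137))/(B + 34015) = (53*500 + (21939 + 24365)/(14911 + 3137))/(40710 + 34015) = (26500 + 46304/18048)/74725 = (26500 + 46304*(1/18048))*(1/74725) = (26500 + 1447/564)*(1/74725) = (14947447/564)*(1/74725) = 14947447/42144900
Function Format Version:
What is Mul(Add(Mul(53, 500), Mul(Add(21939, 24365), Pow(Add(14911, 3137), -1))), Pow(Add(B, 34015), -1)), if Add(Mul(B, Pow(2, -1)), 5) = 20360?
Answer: Rational(14947447, 42144900) ≈ 0.35467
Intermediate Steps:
B = 40710 (B = Add(-10, Mul(2, 20360)) = Add(-10, 40720) = 40710)
Mul(Add(Mul(53, 500), Mul(Add(21939, 24365), Pow(Add(14911, 3137), -1))), Pow(Add(B, 34015), -1)) = Mul(Add(Mul(53, 500), Mul(Add(21939, 24365), Pow(Add(14911, 3137), -1))), Pow(Add(40710, 34015), -1)) = Mul(Add(26500, Mul(46304, Pow(18048, -1))), Pow(74725, -1)) = Mul(Add(26500, Mul(46304, Rational(1, 18048))), Rational(1, 74725)) = Mul(Add(26500, Rational(1447, 564)), Rational(1, 74725)) = Mul(Rational(14947447, 564), Rational(1, 74725)) = Rational(14947447, 42144900)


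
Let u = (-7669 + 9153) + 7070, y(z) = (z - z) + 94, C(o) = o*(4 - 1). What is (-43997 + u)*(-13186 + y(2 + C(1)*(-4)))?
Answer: 464019756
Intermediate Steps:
C(o) = 3*o (C(o) = o*3 = 3*o)
y(z) = 94 (y(z) = 0 + 94 = 94)
u = 8554 (u = 1484 + 7070 = 8554)
(-43997 + u)*(-13186 + y(2 + C(1)*(-4))) = (-43997 + 8554)*(-13186 + 94) = -35443*(-13092) = 464019756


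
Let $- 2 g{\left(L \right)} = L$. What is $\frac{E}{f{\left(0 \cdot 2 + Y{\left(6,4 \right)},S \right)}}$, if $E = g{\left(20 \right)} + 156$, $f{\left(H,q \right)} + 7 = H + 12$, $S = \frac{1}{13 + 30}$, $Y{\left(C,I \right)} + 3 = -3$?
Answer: $-146$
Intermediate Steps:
$g{\left(L \right)} = - \frac{L}{2}$
$Y{\left(C,I \right)} = -6$ ($Y{\left(C,I \right)} = -3 - 3 = -6$)
$S = \frac{1}{43} \approx 0.023256$
$f{\left(H,q \right)} = 5 + H$ ($f{\left(H,q \right)} = -7 + \left(H + 12\right) = -7 + \left(12 + H\right) = 5 + H$)
$E = 146$ ($E = \left(- \frac{1}{2}\right) 20 + 156 = -10 + 156 = 146$)
$\frac{E}{f{\left(0 \cdot 2 + Y{\left(6,4 \right)},S \right)}} = \frac{146}{5 + \left(0 \cdot 2 - 6\right)} = \frac{146}{5 + \left(0 - 6\right)} = \frac{146}{5 - 6} = \frac{146}{-1} = 146 \left(-1\right) = -146$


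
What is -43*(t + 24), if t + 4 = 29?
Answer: -2107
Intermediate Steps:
t = 25 (t = -4 + 29 = 25)
-43*(t + 24) = -43*(25 + 24) = -43*49 = -2107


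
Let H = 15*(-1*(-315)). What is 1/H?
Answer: 1/4725 ≈ 0.00021164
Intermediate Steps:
H = 4725 (H = 15*315 = 4725)
1/H = 1/4725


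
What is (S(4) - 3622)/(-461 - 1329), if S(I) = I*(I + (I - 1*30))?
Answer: 371/179 ≈ 2.0726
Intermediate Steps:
S(I) = I*(-30 + 2*I) (S(I) = I*(I + (I - 30)) = I*(I + (-30 + I)) = I*(-30 + 2*I))
(S(4) - 3622)/(-461 - 1329) = (2*4*(-15 + 4) - 3622)/(-461 - 1329) = (2*4*(-11) - 3622)/(-1790) = (-88 - 3622)*(-1/1790) = -3710*(-1/1790) = 371/179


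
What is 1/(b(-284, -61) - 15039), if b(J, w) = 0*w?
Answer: -1/15039 ≈ -6.6494e-5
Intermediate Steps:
b(J, w) = 0
1/(b(-284, -61) - 15039) = 1/(0 - 15039) = 1/(-15039) = -1/15039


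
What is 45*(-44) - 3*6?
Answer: -1998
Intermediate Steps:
45*(-44) - 3*6 = -1980 - 18 = -1998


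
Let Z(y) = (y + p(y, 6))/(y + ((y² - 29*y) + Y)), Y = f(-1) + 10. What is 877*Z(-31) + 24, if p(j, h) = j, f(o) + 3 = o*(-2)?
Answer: -5131/919 ≈ -5.5832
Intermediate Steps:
f(o) = -3 - 2*o (f(o) = -3 + o*(-2) = -3 - 2*o)
Y = 9 (Y = (-3 - 2*(-1)) + 10 = (-3 + 2) + 10 = -1 + 10 = 9)
Z(y) = 2*y/(9 + y² - 28*y) (Z(y) = (y + y)/(y + ((y² - 29*y) + 9)) = (2*y)/(y + (9 + y² - 29*y)) = (2*y)/(9 + y² - 28*y) = 2*y/(9 + y² - 28*y))
877*Z(-31) + 24 = 877*(2*(-31)/(9 + (-31)² - 28*(-31))) + 24 = 877*(2*(-31)/(9 + 961 + 868)) + 24 = 877*(2*(-31)/1838) + 24 = 877*(2*(-31)*(1/1838)) + 24 = 877*(-31/919) + 24 = -27187/919 + 24 = -5131/919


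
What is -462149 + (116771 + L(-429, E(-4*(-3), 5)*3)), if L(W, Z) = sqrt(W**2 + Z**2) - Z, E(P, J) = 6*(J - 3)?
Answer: -345414 + 3*sqrt(20593) ≈ -3.4498e+5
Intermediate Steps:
E(P, J) = -18 + 6*J (E(P, J) = 6*(-3 + J) = -18 + 6*J)
-462149 + (116771 + L(-429, E(-4*(-3), 5)*3)) = -462149 + (116771 + (sqrt((-429)**2 + ((-18 + 6*5)*3)**2) - (-18 + 6*5)*3)) = -462149 + (116771 + (sqrt(184041 + ((-18 + 30)*3)**2) - (-18 + 30)*3)) = -462149 + (116771 + (sqrt(184041 + (12*3)**2) - 12*3)) = -462149 + (116771 + (sqrt(184041 + 36**2) - 1*36)) = -462149 + (116771 + (sqrt(184041 + 1296) - 36)) = -462149 + (116771 + (sqrt(185337) - 36)) = -462149 + (116771 + (3*sqrt(20593) - 36)) = -462149 + (116771 + (-36 + 3*sqrt(20593))) = -462149 + (116735 + 3*sqrt(20593)) = -345414 + 3*sqrt(20593)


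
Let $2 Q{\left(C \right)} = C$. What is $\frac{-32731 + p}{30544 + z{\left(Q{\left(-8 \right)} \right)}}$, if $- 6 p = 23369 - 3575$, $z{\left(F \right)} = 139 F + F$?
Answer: $- \frac{18015}{14992} \approx -1.2016$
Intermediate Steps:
$Q{\left(C \right)} = \frac{C}{2}$
$z{\left(F \right)} = 140 F$
$p = -3299$ ($p = - \frac{23369 - 3575}{6} = \left(- \frac{1}{6}\right) 19794 = -3299$)
$\frac{-32731 + p}{30544 + z{\left(Q{\left(-8 \right)} \right)}} = \frac{-32731 - 3299}{30544 + 140 \cdot \frac{1}{2} \left(-8\right)} = - \frac{36030}{30544 + 140 \left(-4\right)} = - \frac{36030}{30544 - 560} = - \frac{36030}{29984} = \left(-36030\right) \frac{1}{29984} = - \frac{18015}{14992}$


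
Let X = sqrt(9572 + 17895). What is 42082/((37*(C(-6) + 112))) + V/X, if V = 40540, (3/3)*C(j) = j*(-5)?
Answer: 21041/2627 + 40540*sqrt(227)/2497 ≈ 252.62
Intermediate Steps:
C(j) = -5*j (C(j) = j*(-5) = -5*j)
X = 11*sqrt(227) (X = sqrt(27467) = 11*sqrt(227) ≈ 165.73)
42082/((37*(C(-6) + 112))) + V/X = 42082/((37*(-5*(-6) + 112))) + 40540/((11*sqrt(227))) = 42082/((37*(30 + 112))) + 40540*(sqrt(227)/2497) = 42082/((37*142)) + 40540*sqrt(227)/2497 = 42082/5254 + 40540*sqrt(227)/2497 = 42082*(1/5254) + 40540*sqrt(227)/2497 = 21041/2627 + 40540*sqrt(227)/2497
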